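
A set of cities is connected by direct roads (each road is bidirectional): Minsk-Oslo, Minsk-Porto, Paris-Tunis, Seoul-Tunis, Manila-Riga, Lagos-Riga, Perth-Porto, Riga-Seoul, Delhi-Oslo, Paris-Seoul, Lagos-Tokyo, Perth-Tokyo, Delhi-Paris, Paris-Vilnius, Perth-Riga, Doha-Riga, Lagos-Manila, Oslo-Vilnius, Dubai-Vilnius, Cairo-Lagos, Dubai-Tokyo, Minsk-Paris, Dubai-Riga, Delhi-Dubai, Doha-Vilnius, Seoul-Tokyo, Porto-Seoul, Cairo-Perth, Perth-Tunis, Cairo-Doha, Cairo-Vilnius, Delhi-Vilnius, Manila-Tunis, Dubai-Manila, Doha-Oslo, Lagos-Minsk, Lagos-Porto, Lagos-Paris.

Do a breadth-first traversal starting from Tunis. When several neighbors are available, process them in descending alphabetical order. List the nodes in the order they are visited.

Tunis → Seoul → Perth → Paris → Manila → Tokyo → Riga → Porto → Cairo → Vilnius → Minsk → Lagos → Delhi → Dubai → Doha → Oslo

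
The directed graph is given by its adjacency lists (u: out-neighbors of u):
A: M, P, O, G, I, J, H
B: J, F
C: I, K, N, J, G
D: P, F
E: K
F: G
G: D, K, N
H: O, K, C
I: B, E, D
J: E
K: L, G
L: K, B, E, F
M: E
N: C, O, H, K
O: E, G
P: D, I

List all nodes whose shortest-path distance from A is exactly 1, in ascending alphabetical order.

Level 0: A
Level 1: G, H, I, J, M, O, P
Level 2: B, C, D, E, K, N
Level 3: F, L

G, H, I, J, M, O, P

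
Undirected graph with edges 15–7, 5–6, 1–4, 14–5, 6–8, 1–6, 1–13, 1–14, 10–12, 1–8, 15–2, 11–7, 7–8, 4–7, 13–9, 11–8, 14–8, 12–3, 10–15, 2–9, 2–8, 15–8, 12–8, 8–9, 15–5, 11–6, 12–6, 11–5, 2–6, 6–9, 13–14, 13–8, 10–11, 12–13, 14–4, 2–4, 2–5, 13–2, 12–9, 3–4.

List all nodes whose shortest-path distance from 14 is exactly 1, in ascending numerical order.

Level 0: 14
Level 1: 1, 4, 5, 8, 13
Level 2: 2, 3, 6, 7, 9, 11, 12, 15
Level 3: 10

1, 4, 5, 8, 13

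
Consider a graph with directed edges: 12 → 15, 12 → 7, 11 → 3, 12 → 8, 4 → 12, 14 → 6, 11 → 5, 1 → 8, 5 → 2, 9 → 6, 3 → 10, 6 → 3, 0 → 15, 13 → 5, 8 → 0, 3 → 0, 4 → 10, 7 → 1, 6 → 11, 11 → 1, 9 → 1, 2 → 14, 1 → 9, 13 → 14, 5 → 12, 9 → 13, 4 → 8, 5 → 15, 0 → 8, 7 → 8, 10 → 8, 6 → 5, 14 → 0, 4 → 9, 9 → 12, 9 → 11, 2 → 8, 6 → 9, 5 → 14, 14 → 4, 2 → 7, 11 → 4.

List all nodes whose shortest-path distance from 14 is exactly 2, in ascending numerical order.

3, 5, 8, 9, 10, 11, 12, 15

Level 0: 14
Level 1: 0, 4, 6
Level 2: 3, 5, 8, 9, 10, 11, 12, 15
Level 3: 1, 2, 7, 13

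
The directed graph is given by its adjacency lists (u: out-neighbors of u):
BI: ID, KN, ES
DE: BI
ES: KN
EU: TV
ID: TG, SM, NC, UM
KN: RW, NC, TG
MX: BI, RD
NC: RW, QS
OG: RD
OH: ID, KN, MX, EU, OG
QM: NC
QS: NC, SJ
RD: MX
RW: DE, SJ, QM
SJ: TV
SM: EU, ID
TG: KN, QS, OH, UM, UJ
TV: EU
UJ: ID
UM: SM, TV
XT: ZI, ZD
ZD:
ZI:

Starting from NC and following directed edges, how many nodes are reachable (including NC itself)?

20

BFS from NC visits: NC, RW, QS, SJ, QM, DE, TV, BI, EU, KN, ID, ES, TG, UM, SM, UJ, OH, OG, MX, RD
Reachable nodes: 20 of 23 total.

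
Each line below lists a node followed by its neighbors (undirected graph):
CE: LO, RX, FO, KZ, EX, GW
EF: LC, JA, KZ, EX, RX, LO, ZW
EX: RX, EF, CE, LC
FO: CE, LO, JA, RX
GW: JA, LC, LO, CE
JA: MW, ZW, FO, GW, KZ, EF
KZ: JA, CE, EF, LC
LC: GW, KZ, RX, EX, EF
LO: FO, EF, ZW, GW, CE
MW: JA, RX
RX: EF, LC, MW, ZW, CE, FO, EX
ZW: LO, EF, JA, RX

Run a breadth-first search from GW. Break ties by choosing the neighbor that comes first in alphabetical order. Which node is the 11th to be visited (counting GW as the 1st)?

MW

Visit GW; enqueue CE, JA, LC, LO → queue [CE, JA, LC, LO]
Visit CE; enqueue EX, FO, KZ, RX → queue [JA, LC, LO, EX, FO, KZ, RX]
Visit JA; enqueue EF, MW, ZW → queue [LC, LO, EX, FO, KZ, RX, EF, MW, ZW]
Visit LC → queue [LO, EX, FO, KZ, RX, EF, MW, ZW]
Visit LO → queue [EX, FO, KZ, RX, EF, MW, ZW]
Visit EX → queue [FO, KZ, RX, EF, MW, ZW]
Visit FO → queue [KZ, RX, EF, MW, ZW]
Visit KZ → queue [RX, EF, MW, ZW]
Visit RX → queue [EF, MW, ZW]
Visit EF → queue [MW, ZW]
Visit MW → queue [ZW]
Visit ZW → queue []

Visit order: GW, CE, JA, LC, LO, EX, FO, KZ, RX, EF, MW, ZW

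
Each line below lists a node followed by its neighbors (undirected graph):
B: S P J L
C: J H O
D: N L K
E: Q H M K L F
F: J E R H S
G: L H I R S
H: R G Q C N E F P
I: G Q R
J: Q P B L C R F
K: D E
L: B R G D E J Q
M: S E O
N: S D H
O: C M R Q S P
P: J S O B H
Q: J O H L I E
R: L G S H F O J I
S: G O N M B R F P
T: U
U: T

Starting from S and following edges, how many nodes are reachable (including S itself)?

18

BFS from S visits: S, B, F, G, M, N, O, P, R, J, L, E, H, I, D, C, Q, K
Reachable nodes: 18 of 20 total.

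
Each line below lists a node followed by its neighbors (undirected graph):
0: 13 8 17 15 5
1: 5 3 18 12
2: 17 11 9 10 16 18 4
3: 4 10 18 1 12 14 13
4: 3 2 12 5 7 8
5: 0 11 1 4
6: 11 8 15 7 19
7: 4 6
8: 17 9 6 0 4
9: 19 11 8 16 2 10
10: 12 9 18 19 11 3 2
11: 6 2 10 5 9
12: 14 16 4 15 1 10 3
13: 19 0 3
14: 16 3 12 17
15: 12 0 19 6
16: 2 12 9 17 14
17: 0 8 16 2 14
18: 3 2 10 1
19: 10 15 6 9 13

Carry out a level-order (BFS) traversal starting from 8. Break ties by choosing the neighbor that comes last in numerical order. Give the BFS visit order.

Visit 8; enqueue 17, 9, 6, 4, 0 → queue [17, 9, 6, 4, 0]
Visit 17; enqueue 16, 14, 2 → queue [9, 6, 4, 0, 16, 14, 2]
Visit 9; enqueue 19, 11, 10 → queue [6, 4, 0, 16, 14, 2, 19, 11, 10]
Visit 6; enqueue 15, 7 → queue [4, 0, 16, 14, 2, 19, 11, 10, 15, 7]
Visit 4; enqueue 12, 5, 3 → queue [0, 16, 14, 2, 19, 11, 10, 15, 7, 12, 5, 3]
Visit 0; enqueue 13 → queue [16, 14, 2, 19, 11, 10, 15, 7, 12, 5, 3, 13]
Visit 16 → queue [14, 2, 19, 11, 10, 15, 7, 12, 5, 3, 13]
Visit 14 → queue [2, 19, 11, 10, 15, 7, 12, 5, 3, 13]
Visit 2; enqueue 18 → queue [19, 11, 10, 15, 7, 12, 5, 3, 13, 18]
Visit 19 → queue [11, 10, 15, 7, 12, 5, 3, 13, 18]
Visit 11 → queue [10, 15, 7, 12, 5, 3, 13, 18]
Visit 10 → queue [15, 7, 12, 5, 3, 13, 18]
Visit 15 → queue [7, 12, 5, 3, 13, 18]
Visit 7 → queue [12, 5, 3, 13, 18]
Visit 12; enqueue 1 → queue [5, 3, 13, 18, 1]
Visit 5 → queue [3, 13, 18, 1]
Visit 3 → queue [13, 18, 1]
Visit 13 → queue [18, 1]
Visit 18 → queue [1]
Visit 1 → queue []

8 17 9 6 4 0 16 14 2 19 11 10 15 7 12 5 3 13 18 1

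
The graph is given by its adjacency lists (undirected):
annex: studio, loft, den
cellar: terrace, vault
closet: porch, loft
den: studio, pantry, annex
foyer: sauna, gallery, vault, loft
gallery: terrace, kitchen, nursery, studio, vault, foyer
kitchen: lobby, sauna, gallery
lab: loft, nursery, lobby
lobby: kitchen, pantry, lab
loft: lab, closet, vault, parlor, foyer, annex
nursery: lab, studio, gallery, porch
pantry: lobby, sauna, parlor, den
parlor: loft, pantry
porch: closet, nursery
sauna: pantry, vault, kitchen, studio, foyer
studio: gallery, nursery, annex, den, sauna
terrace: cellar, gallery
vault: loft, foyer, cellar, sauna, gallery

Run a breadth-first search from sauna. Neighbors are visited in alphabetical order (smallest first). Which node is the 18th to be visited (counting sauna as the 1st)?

porch

Visit sauna; enqueue foyer, kitchen, pantry, studio, vault → queue [foyer, kitchen, pantry, studio, vault]
Visit foyer; enqueue gallery, loft → queue [kitchen, pantry, studio, vault, gallery, loft]
Visit kitchen; enqueue lobby → queue [pantry, studio, vault, gallery, loft, lobby]
Visit pantry; enqueue den, parlor → queue [studio, vault, gallery, loft, lobby, den, parlor]
Visit studio; enqueue annex, nursery → queue [vault, gallery, loft, lobby, den, parlor, annex, nursery]
Visit vault; enqueue cellar → queue [gallery, loft, lobby, den, parlor, annex, nursery, cellar]
Visit gallery; enqueue terrace → queue [loft, lobby, den, parlor, annex, nursery, cellar, terrace]
Visit loft; enqueue closet, lab → queue [lobby, den, parlor, annex, nursery, cellar, terrace, closet, lab]
Visit lobby → queue [den, parlor, annex, nursery, cellar, terrace, closet, lab]
Visit den → queue [parlor, annex, nursery, cellar, terrace, closet, lab]
Visit parlor → queue [annex, nursery, cellar, terrace, closet, lab]
Visit annex → queue [nursery, cellar, terrace, closet, lab]
Visit nursery; enqueue porch → queue [cellar, terrace, closet, lab, porch]
Visit cellar → queue [terrace, closet, lab, porch]
Visit terrace → queue [closet, lab, porch]
Visit closet → queue [lab, porch]
Visit lab → queue [porch]
Visit porch → queue []

Visit order: sauna, foyer, kitchen, pantry, studio, vault, gallery, loft, lobby, den, parlor, annex, nursery, cellar, terrace, closet, lab, porch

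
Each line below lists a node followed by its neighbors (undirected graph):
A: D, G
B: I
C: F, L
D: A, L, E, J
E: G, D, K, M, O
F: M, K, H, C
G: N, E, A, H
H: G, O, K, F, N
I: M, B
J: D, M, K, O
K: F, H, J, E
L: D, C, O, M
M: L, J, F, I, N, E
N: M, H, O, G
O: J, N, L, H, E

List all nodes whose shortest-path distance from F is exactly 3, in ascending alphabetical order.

A, B, D

Level 0: F
Level 1: C, H, K, M
Level 2: E, G, I, J, L, N, O
Level 3: A, B, D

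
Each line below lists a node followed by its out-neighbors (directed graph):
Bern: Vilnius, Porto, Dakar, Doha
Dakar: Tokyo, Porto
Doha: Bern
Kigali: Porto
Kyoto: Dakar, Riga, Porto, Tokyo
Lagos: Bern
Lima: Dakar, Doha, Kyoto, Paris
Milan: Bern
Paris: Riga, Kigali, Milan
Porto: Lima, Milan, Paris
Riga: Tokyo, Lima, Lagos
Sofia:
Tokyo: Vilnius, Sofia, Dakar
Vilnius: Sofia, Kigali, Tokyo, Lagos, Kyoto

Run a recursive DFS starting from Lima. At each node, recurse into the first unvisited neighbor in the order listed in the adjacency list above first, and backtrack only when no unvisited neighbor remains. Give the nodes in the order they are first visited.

Lima Dakar Tokyo Vilnius Sofia Kigali Porto Milan Bern Doha Paris Riga Lagos Kyoto

Visit Lima
Lima → Dakar
Dakar → Tokyo
Tokyo → Vilnius
Vilnius → Sofia
Vilnius → Kigali
Kigali → Porto
Porto → Milan
Milan → Bern
Bern → Doha
Porto → Paris
Paris → Riga
Riga → Lagos
Vilnius → Kyoto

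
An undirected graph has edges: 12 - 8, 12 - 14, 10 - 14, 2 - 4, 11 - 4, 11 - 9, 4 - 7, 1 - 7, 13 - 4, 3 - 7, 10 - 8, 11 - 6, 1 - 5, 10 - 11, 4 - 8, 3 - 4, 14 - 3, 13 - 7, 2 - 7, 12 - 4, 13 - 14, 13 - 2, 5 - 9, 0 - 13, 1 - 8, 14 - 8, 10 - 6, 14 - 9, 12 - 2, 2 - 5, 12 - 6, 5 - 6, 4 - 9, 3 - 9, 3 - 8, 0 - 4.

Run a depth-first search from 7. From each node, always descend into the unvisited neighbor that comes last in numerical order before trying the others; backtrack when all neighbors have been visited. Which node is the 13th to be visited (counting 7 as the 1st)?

Visit 7
7 → 13
13 → 14
14 → 12
12 → 8
8 → 10
10 → 11
11 → 9
9 → 5
5 → 6
5 → 2
2 → 4
4 → 3
4 → 0
5 → 1

Visit order: 7, 13, 14, 12, 8, 10, 11, 9, 5, 6, 2, 4, 3, 0, 1

3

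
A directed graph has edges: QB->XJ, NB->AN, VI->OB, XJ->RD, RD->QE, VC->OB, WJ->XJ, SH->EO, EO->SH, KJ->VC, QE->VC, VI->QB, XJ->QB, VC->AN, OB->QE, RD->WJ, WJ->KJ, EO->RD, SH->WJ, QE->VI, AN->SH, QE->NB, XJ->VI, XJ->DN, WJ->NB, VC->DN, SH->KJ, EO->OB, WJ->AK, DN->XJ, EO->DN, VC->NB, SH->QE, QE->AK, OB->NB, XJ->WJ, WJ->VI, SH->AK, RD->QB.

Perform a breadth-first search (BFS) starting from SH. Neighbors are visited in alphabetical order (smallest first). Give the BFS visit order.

Visit SH; enqueue AK, EO, KJ, QE, WJ → queue [AK, EO, KJ, QE, WJ]
Visit AK → queue [EO, KJ, QE, WJ]
Visit EO; enqueue DN, OB, RD → queue [KJ, QE, WJ, DN, OB, RD]
Visit KJ; enqueue VC → queue [QE, WJ, DN, OB, RD, VC]
Visit QE; enqueue NB, VI → queue [WJ, DN, OB, RD, VC, NB, VI]
Visit WJ; enqueue XJ → queue [DN, OB, RD, VC, NB, VI, XJ]
Visit DN → queue [OB, RD, VC, NB, VI, XJ]
Visit OB → queue [RD, VC, NB, VI, XJ]
Visit RD; enqueue QB → queue [VC, NB, VI, XJ, QB]
Visit VC; enqueue AN → queue [NB, VI, XJ, QB, AN]
Visit NB → queue [VI, XJ, QB, AN]
Visit VI → queue [XJ, QB, AN]
Visit XJ → queue [QB, AN]
Visit QB → queue [AN]
Visit AN → queue []

SH -> AK -> EO -> KJ -> QE -> WJ -> DN -> OB -> RD -> VC -> NB -> VI -> XJ -> QB -> AN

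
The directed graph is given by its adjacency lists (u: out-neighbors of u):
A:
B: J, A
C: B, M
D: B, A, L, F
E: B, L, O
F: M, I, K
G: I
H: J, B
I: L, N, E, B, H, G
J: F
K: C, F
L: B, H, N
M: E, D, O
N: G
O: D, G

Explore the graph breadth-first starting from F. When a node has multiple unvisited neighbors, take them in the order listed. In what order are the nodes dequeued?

F → M → I → K → E → D → O → L → N → B → H → G → C → A → J

Visit F; enqueue M, I, K → queue [M, I, K]
Visit M; enqueue E, D, O → queue [I, K, E, D, O]
Visit I; enqueue L, N, B, H, G → queue [K, E, D, O, L, N, B, H, G]
Visit K; enqueue C → queue [E, D, O, L, N, B, H, G, C]
Visit E → queue [D, O, L, N, B, H, G, C]
Visit D; enqueue A → queue [O, L, N, B, H, G, C, A]
Visit O → queue [L, N, B, H, G, C, A]
Visit L → queue [N, B, H, G, C, A]
Visit N → queue [B, H, G, C, A]
Visit B; enqueue J → queue [H, G, C, A, J]
Visit H → queue [G, C, A, J]
Visit G → queue [C, A, J]
Visit C → queue [A, J]
Visit A → queue [J]
Visit J → queue []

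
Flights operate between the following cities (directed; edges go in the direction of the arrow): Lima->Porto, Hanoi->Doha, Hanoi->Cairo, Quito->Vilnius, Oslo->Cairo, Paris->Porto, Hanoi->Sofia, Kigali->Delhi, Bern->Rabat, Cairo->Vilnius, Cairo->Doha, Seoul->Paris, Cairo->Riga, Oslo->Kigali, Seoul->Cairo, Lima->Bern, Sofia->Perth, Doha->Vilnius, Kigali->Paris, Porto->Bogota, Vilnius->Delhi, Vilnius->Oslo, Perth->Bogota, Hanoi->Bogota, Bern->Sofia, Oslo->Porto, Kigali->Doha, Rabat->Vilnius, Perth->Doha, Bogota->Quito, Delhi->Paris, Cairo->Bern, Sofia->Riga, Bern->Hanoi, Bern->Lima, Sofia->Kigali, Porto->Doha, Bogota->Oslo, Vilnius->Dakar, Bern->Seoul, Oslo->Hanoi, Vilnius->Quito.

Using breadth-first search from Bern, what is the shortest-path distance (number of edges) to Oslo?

Level 0: Bern
Level 1: Hanoi, Lima, Rabat, Seoul, Sofia
Level 2: Bogota, Cairo, Doha, Kigali, Paris, Perth, Porto, Riga, Vilnius
Level 3: Dakar, Delhi, Oslo, Quito
Oslo first appears at level 3.

3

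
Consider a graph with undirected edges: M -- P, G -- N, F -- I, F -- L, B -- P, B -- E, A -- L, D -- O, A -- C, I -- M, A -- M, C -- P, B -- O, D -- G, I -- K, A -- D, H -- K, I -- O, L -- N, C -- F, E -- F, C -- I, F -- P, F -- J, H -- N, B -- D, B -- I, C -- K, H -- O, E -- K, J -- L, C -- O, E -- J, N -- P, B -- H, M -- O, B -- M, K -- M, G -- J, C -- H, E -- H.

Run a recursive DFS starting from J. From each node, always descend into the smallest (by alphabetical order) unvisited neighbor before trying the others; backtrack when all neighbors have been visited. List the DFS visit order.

J -> E -> B -> D -> A -> C -> F -> I -> K -> H -> N -> G -> L -> P -> M -> O

Visit J
J → E
E → B
B → D
D → A
A → C
C → F
F → I
I → K
K → H
H → N
N → G
N → L
N → P
P → M
M → O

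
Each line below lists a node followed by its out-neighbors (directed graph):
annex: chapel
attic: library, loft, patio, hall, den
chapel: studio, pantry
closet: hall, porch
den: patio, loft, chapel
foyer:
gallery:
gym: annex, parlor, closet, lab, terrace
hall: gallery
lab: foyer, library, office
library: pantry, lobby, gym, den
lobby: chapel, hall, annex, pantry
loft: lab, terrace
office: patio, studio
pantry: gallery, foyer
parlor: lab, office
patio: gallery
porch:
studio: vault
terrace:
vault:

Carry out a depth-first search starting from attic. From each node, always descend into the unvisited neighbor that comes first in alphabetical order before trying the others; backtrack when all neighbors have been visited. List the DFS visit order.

attic → den → chapel → pantry → foyer → gallery → studio → vault → loft → lab → library → gym → annex → closet → hall → porch → parlor → office → patio → terrace → lobby

Visit attic
attic → den
den → chapel
chapel → pantry
pantry → foyer
pantry → gallery
chapel → studio
studio → vault
den → loft
loft → lab
lab → library
library → gym
gym → annex
gym → closet
closet → hall
closet → porch
gym → parlor
parlor → office
office → patio
gym → terrace
library → lobby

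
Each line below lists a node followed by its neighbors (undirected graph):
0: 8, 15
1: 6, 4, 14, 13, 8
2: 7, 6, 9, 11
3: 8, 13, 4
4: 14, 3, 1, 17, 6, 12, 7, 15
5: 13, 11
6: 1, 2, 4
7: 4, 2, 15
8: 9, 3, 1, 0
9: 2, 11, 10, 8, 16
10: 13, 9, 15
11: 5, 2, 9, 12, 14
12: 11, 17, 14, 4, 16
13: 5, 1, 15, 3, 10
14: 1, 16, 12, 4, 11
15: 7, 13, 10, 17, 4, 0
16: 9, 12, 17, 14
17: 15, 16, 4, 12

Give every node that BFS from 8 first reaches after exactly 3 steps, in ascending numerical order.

5, 7, 12, 17

Level 0: 8
Level 1: 0, 1, 3, 9
Level 2: 2, 4, 6, 10, 11, 13, 14, 15, 16
Level 3: 5, 7, 12, 17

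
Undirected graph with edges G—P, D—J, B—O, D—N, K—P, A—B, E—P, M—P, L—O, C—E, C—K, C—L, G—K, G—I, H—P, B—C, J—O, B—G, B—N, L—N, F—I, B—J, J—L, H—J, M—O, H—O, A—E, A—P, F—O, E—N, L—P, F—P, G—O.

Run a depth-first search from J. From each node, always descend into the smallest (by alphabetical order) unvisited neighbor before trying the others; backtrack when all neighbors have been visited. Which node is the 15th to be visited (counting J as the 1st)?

D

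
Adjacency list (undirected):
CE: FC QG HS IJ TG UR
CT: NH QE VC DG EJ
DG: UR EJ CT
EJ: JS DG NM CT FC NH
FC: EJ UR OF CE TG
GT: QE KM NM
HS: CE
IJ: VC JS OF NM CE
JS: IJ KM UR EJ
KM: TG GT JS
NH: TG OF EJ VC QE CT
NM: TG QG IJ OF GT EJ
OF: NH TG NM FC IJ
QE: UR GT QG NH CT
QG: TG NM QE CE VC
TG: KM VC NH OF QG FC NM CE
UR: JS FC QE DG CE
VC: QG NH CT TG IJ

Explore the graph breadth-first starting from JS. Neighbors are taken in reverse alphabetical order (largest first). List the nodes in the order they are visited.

Visit JS; enqueue UR, KM, IJ, EJ → queue [UR, KM, IJ, EJ]
Visit UR; enqueue QE, FC, DG, CE → queue [KM, IJ, EJ, QE, FC, DG, CE]
Visit KM; enqueue TG, GT → queue [IJ, EJ, QE, FC, DG, CE, TG, GT]
Visit IJ; enqueue VC, OF, NM → queue [EJ, QE, FC, DG, CE, TG, GT, VC, OF, NM]
Visit EJ; enqueue NH, CT → queue [QE, FC, DG, CE, TG, GT, VC, OF, NM, NH, CT]
Visit QE; enqueue QG → queue [FC, DG, CE, TG, GT, VC, OF, NM, NH, CT, QG]
Visit FC → queue [DG, CE, TG, GT, VC, OF, NM, NH, CT, QG]
Visit DG → queue [CE, TG, GT, VC, OF, NM, NH, CT, QG]
Visit CE; enqueue HS → queue [TG, GT, VC, OF, NM, NH, CT, QG, HS]
Visit TG → queue [GT, VC, OF, NM, NH, CT, QG, HS]
Visit GT → queue [VC, OF, NM, NH, CT, QG, HS]
Visit VC → queue [OF, NM, NH, CT, QG, HS]
Visit OF → queue [NM, NH, CT, QG, HS]
Visit NM → queue [NH, CT, QG, HS]
Visit NH → queue [CT, QG, HS]
Visit CT → queue [QG, HS]
Visit QG → queue [HS]
Visit HS → queue []

JS, UR, KM, IJ, EJ, QE, FC, DG, CE, TG, GT, VC, OF, NM, NH, CT, QG, HS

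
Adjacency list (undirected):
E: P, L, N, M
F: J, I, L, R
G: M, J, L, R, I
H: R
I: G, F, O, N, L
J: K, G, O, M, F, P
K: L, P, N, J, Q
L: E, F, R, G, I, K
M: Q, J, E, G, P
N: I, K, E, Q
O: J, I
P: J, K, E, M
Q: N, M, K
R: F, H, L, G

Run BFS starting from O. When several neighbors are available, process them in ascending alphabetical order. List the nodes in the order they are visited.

Visit O; enqueue I, J → queue [I, J]
Visit I; enqueue F, G, L, N → queue [J, F, G, L, N]
Visit J; enqueue K, M, P → queue [F, G, L, N, K, M, P]
Visit F; enqueue R → queue [G, L, N, K, M, P, R]
Visit G → queue [L, N, K, M, P, R]
Visit L; enqueue E → queue [N, K, M, P, R, E]
Visit N; enqueue Q → queue [K, M, P, R, E, Q]
Visit K → queue [M, P, R, E, Q]
Visit M → queue [P, R, E, Q]
Visit P → queue [R, E, Q]
Visit R; enqueue H → queue [E, Q, H]
Visit E → queue [Q, H]
Visit Q → queue [H]
Visit H → queue []

O → I → J → F → G → L → N → K → M → P → R → E → Q → H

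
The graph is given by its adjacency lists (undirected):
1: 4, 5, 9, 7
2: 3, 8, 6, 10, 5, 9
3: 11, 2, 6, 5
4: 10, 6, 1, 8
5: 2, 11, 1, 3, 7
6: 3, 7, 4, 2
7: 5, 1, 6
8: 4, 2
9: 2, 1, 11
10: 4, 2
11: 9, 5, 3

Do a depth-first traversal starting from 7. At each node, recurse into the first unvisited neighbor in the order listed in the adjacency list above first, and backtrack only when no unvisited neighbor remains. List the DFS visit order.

7 5 2 3 11 9 1 4 10 6 8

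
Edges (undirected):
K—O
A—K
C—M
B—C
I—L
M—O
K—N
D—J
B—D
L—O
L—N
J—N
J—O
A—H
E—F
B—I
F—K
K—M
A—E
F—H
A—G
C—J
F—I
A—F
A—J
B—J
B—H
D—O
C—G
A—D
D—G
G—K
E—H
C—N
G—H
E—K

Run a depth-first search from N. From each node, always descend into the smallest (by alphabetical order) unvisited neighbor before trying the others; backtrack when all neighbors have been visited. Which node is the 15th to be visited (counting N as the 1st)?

Visit N
N → C
C → B
B → D
D → A
A → E
E → F
F → H
H → G
G → K
K → M
M → O
O → J
O → L
L → I

Visit order: N, C, B, D, A, E, F, H, G, K, M, O, J, L, I

I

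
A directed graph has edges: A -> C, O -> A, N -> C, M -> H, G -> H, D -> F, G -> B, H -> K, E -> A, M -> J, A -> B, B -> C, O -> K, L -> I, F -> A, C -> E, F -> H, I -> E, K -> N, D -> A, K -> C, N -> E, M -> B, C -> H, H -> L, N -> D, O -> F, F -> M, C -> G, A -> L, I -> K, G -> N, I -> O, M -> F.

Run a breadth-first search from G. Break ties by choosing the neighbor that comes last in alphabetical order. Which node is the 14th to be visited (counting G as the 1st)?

Visit G; enqueue N, H, B → queue [N, H, B]
Visit N; enqueue E, D, C → queue [H, B, E, D, C]
Visit H; enqueue L, K → queue [B, E, D, C, L, K]
Visit B → queue [E, D, C, L, K]
Visit E; enqueue A → queue [D, C, L, K, A]
Visit D; enqueue F → queue [C, L, K, A, F]
Visit C → queue [L, K, A, F]
Visit L; enqueue I → queue [K, A, F, I]
Visit K → queue [A, F, I]
Visit A → queue [F, I]
Visit F; enqueue M → queue [I, M]
Visit I; enqueue O → queue [M, O]
Visit M; enqueue J → queue [O, J]
Visit O → queue [J]
Visit J → queue []

Visit order: G, N, H, B, E, D, C, L, K, A, F, I, M, O, J

O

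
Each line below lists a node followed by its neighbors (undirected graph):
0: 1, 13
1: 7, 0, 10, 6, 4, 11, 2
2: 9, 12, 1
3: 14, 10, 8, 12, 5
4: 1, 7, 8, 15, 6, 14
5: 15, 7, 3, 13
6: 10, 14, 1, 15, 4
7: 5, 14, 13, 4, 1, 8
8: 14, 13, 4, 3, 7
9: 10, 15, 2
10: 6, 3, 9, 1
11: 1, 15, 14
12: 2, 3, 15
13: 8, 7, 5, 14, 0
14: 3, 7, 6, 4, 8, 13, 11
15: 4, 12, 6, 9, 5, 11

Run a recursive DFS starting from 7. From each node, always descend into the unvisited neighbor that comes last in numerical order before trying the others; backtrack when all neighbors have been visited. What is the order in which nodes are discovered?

Visit 7
7 → 14
14 → 13
13 → 8
8 → 4
4 → 15
15 → 12
12 → 3
3 → 10
10 → 9
9 → 2
2 → 1
1 → 11
1 → 6
1 → 0
3 → 5

7, 14, 13, 8, 4, 15, 12, 3, 10, 9, 2, 1, 11, 6, 0, 5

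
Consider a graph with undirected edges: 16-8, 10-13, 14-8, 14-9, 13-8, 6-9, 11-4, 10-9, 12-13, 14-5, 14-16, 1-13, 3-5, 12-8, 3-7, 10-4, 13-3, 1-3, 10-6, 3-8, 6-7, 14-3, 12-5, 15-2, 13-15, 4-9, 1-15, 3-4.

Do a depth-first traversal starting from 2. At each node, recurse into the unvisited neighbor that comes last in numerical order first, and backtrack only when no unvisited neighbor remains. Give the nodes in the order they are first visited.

Visit 2
2 → 15
15 → 13
13 → 12
12 → 8
8 → 16
16 → 14
14 → 9
9 → 10
10 → 6
6 → 7
7 → 3
3 → 5
3 → 4
4 → 11
3 → 1

2 → 15 → 13 → 12 → 8 → 16 → 14 → 9 → 10 → 6 → 7 → 3 → 5 → 4 → 11 → 1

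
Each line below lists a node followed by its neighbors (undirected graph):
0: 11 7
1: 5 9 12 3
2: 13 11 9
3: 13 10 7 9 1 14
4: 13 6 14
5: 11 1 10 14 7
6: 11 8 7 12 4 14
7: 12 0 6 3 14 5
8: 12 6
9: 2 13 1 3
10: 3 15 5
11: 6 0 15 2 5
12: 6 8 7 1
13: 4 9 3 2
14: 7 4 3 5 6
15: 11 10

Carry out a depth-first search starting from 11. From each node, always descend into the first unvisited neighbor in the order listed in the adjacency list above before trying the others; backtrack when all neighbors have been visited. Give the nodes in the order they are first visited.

11 → 6 → 8 → 12 → 7 → 0 → 3 → 13 → 4 → 14 → 5 → 1 → 9 → 2 → 10 → 15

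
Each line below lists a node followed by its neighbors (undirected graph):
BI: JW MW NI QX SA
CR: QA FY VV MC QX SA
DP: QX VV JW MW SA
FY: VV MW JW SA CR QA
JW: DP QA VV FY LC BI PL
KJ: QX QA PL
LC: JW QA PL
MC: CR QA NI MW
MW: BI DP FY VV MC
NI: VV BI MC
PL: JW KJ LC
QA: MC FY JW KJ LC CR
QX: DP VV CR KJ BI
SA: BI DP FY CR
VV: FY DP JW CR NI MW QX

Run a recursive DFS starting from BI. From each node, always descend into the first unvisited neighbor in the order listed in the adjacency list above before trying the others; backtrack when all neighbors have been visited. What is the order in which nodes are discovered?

BI -> JW -> DP -> QX -> VV -> FY -> MW -> MC -> CR -> QA -> KJ -> PL -> LC -> SA -> NI

Visit BI
BI → JW
JW → DP
DP → QX
QX → VV
VV → FY
FY → MW
MW → MC
MC → CR
CR → QA
QA → KJ
KJ → PL
PL → LC
CR → SA
MC → NI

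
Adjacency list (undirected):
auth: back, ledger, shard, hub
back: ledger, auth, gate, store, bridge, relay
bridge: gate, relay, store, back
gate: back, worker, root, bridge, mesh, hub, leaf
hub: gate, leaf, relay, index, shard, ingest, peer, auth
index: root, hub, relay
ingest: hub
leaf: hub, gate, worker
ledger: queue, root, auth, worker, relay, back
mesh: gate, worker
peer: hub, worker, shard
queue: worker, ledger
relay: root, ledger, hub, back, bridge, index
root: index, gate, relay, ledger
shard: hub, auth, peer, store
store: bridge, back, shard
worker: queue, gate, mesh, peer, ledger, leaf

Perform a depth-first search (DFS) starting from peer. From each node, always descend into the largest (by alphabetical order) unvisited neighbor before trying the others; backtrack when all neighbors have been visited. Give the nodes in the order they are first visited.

Visit peer
peer → worker
worker → queue
queue → ledger
ledger → root
root → relay
relay → index
index → hub
hub → shard
shard → store
store → bridge
bridge → gate
gate → mesh
gate → leaf
gate → back
back → auth
hub → ingest

peer worker queue ledger root relay index hub shard store bridge gate mesh leaf back auth ingest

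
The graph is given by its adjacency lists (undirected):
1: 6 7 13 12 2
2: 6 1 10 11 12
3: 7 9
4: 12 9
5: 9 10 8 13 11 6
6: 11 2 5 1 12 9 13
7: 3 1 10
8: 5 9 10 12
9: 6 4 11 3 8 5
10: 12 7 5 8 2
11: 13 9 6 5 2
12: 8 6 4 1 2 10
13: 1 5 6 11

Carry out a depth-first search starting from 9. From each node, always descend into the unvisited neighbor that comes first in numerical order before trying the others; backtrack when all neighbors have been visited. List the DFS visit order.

9 → 3 → 7 → 1 → 2 → 6 → 5 → 8 → 10 → 12 → 4 → 11 → 13

Visit 9
9 → 3
3 → 7
7 → 1
1 → 2
2 → 6
6 → 5
5 → 8
8 → 10
10 → 12
12 → 4
5 → 11
11 → 13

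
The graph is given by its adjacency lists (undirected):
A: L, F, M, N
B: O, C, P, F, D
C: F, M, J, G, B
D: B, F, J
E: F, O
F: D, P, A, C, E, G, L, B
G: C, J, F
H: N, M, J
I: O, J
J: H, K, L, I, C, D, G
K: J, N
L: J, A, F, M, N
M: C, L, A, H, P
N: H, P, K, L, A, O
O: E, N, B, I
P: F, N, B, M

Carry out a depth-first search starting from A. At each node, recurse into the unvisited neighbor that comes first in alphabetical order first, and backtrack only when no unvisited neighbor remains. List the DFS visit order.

A, F, B, C, G, J, D, H, M, L, N, K, O, E, I, P

Visit A
A → F
F → B
B → C
C → G
G → J
J → D
J → H
H → M
M → L
L → N
N → K
N → O
O → E
O → I
N → P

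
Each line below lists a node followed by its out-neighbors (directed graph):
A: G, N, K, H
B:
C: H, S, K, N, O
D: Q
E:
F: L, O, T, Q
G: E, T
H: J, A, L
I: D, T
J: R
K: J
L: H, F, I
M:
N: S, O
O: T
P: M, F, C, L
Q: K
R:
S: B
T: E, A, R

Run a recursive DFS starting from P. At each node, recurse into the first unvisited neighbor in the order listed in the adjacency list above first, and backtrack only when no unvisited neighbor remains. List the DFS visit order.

P -> M -> F -> L -> H -> J -> R -> A -> G -> E -> T -> N -> S -> B -> O -> K -> I -> D -> Q -> C

Visit P
P → M
P → F
F → L
L → H
H → J
J → R
H → A
A → G
G → E
G → T
A → N
N → S
S → B
N → O
A → K
L → I
I → D
D → Q
P → C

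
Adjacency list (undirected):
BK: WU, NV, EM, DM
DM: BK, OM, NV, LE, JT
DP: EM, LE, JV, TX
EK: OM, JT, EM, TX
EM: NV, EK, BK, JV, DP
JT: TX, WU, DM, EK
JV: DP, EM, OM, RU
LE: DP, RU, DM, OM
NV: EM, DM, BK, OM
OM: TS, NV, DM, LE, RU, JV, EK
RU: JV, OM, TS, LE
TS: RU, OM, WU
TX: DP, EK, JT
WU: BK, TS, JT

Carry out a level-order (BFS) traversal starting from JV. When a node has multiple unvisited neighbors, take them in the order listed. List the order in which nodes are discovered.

JV -> DP -> EM -> OM -> RU -> LE -> TX -> NV -> EK -> BK -> TS -> DM -> JT -> WU

Visit JV; enqueue DP, EM, OM, RU → queue [DP, EM, OM, RU]
Visit DP; enqueue LE, TX → queue [EM, OM, RU, LE, TX]
Visit EM; enqueue NV, EK, BK → queue [OM, RU, LE, TX, NV, EK, BK]
Visit OM; enqueue TS, DM → queue [RU, LE, TX, NV, EK, BK, TS, DM]
Visit RU → queue [LE, TX, NV, EK, BK, TS, DM]
Visit LE → queue [TX, NV, EK, BK, TS, DM]
Visit TX; enqueue JT → queue [NV, EK, BK, TS, DM, JT]
Visit NV → queue [EK, BK, TS, DM, JT]
Visit EK → queue [BK, TS, DM, JT]
Visit BK; enqueue WU → queue [TS, DM, JT, WU]
Visit TS → queue [DM, JT, WU]
Visit DM → queue [JT, WU]
Visit JT → queue [WU]
Visit WU → queue []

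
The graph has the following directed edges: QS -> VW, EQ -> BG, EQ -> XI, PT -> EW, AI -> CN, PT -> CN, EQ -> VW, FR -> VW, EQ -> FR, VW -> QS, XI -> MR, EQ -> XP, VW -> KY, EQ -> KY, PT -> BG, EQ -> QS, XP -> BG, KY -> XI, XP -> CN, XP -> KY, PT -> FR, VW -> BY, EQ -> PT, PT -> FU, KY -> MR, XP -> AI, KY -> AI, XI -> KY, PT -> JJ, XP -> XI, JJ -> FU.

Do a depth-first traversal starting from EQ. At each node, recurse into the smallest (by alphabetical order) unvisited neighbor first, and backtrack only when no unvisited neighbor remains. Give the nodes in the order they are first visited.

EQ, BG, FR, VW, BY, KY, AI, CN, MR, XI, QS, PT, EW, FU, JJ, XP

Visit EQ
EQ → BG
EQ → FR
FR → VW
VW → BY
VW → KY
KY → AI
AI → CN
KY → MR
KY → XI
VW → QS
EQ → PT
PT → EW
PT → FU
PT → JJ
EQ → XP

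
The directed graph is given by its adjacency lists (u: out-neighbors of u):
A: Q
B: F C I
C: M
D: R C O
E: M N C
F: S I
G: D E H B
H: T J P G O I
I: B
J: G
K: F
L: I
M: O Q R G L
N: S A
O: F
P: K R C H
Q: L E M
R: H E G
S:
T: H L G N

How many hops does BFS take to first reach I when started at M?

Level 0: M
Level 1: G, L, O, Q, R
Level 2: B, D, E, F, H, I
Level 3: C, J, N, P, S, T
Level 4: A, K
I first appears at level 2.

2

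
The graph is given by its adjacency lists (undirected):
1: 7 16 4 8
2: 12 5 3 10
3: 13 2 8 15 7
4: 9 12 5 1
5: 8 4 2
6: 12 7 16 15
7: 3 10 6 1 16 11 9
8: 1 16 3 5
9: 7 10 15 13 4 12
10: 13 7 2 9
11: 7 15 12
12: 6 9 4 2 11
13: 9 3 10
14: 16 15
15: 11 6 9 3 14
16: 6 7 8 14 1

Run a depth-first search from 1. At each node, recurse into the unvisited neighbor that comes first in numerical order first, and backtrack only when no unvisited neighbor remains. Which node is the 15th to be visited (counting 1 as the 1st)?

Visit 1
1 → 4
4 → 5
5 → 2
2 → 3
3 → 7
7 → 6
6 → 12
12 → 9
9 → 10
10 → 13
9 → 15
15 → 11
15 → 14
14 → 16
16 → 8

Visit order: 1, 4, 5, 2, 3, 7, 6, 12, 9, 10, 13, 15, 11, 14, 16, 8

16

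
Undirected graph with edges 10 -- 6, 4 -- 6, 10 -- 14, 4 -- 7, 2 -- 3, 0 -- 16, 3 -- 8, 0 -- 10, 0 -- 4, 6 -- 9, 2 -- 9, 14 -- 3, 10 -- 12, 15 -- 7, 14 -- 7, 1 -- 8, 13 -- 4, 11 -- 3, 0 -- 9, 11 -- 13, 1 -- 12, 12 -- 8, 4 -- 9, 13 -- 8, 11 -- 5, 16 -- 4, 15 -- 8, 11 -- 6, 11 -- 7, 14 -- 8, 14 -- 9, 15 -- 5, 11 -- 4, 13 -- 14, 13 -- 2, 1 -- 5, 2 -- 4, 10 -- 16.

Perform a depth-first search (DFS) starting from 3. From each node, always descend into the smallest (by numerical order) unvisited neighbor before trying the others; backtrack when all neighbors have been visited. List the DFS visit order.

3 → 2 → 4 → 0 → 9 → 6 → 10 → 12 → 1 → 5 → 11 → 7 → 14 → 8 → 13 → 15 → 16

Visit 3
3 → 2
2 → 4
4 → 0
0 → 9
9 → 6
6 → 10
10 → 12
12 → 1
1 → 5
5 → 11
11 → 7
7 → 14
14 → 8
8 → 13
8 → 15
10 → 16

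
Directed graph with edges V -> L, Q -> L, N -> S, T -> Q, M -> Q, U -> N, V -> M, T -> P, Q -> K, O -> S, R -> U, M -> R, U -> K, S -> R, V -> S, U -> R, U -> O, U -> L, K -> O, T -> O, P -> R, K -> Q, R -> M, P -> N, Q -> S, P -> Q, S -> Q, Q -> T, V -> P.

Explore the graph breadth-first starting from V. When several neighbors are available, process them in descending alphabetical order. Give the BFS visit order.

Visit V; enqueue S, P, M, L → queue [S, P, M, L]
Visit S; enqueue R, Q → queue [P, M, L, R, Q]
Visit P; enqueue N → queue [M, L, R, Q, N]
Visit M → queue [L, R, Q, N]
Visit L → queue [R, Q, N]
Visit R; enqueue U → queue [Q, N, U]
Visit Q; enqueue T, K → queue [N, U, T, K]
Visit N → queue [U, T, K]
Visit U; enqueue O → queue [T, K, O]
Visit T → queue [K, O]
Visit K → queue [O]
Visit O → queue []

V S P M L R Q N U T K O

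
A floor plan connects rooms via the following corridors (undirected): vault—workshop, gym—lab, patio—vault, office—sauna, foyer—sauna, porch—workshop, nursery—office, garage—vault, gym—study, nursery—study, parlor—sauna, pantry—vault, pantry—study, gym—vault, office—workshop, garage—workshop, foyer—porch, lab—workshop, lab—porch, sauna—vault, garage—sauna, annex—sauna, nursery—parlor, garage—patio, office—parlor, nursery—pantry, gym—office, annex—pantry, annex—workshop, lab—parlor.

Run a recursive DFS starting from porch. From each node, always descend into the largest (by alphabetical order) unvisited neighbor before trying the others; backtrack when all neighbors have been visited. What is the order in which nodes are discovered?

porch, workshop, vault, sauna, parlor, office, nursery, study, pantry, annex, gym, lab, garage, patio, foyer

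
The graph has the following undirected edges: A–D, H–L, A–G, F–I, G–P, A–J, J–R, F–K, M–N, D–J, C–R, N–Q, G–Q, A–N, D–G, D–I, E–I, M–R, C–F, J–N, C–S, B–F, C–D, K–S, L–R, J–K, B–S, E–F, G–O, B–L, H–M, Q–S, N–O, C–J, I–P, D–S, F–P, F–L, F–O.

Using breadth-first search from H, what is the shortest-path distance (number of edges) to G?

Level 0: H
Level 1: L, M
Level 2: B, F, N, R
Level 3: A, C, E, I, J, K, O, P, Q, S
Level 4: D, G
G first appears at level 4.

4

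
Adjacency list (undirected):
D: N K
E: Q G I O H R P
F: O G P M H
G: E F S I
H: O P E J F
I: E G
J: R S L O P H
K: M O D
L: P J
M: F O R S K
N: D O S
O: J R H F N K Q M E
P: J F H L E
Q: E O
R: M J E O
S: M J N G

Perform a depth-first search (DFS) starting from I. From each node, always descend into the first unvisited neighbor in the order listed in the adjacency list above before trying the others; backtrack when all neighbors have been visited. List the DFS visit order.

Visit I
I → E
E → Q
Q → O
O → J
J → R
R → M
M → F
F → G
G → S
S → N
N → D
D → K
F → P
P → H
P → L

I E Q O J R M F G S N D K P H L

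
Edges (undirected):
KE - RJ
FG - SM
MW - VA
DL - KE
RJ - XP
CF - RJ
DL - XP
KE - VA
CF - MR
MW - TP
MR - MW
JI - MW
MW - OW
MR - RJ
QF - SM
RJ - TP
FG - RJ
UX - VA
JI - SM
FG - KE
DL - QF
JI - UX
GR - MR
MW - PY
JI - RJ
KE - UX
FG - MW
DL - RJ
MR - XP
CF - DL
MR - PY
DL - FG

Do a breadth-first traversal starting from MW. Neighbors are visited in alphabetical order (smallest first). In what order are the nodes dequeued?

MW, FG, JI, MR, OW, PY, TP, VA, DL, KE, RJ, SM, UX, CF, GR, XP, QF

Visit MW; enqueue FG, JI, MR, OW, PY, TP, VA → queue [FG, JI, MR, OW, PY, TP, VA]
Visit FG; enqueue DL, KE, RJ, SM → queue [JI, MR, OW, PY, TP, VA, DL, KE, RJ, SM]
Visit JI; enqueue UX → queue [MR, OW, PY, TP, VA, DL, KE, RJ, SM, UX]
Visit MR; enqueue CF, GR, XP → queue [OW, PY, TP, VA, DL, KE, RJ, SM, UX, CF, GR, XP]
Visit OW → queue [PY, TP, VA, DL, KE, RJ, SM, UX, CF, GR, XP]
Visit PY → queue [TP, VA, DL, KE, RJ, SM, UX, CF, GR, XP]
Visit TP → queue [VA, DL, KE, RJ, SM, UX, CF, GR, XP]
Visit VA → queue [DL, KE, RJ, SM, UX, CF, GR, XP]
Visit DL; enqueue QF → queue [KE, RJ, SM, UX, CF, GR, XP, QF]
Visit KE → queue [RJ, SM, UX, CF, GR, XP, QF]
Visit RJ → queue [SM, UX, CF, GR, XP, QF]
Visit SM → queue [UX, CF, GR, XP, QF]
Visit UX → queue [CF, GR, XP, QF]
Visit CF → queue [GR, XP, QF]
Visit GR → queue [XP, QF]
Visit XP → queue [QF]
Visit QF → queue []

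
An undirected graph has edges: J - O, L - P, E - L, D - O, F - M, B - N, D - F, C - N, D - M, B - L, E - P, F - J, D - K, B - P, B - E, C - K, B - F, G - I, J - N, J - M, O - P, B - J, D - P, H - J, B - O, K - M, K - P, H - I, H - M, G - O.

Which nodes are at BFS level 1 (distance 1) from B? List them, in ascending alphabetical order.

E, F, J, L, N, O, P

Level 0: B
Level 1: E, F, J, L, N, O, P
Level 2: C, D, G, H, K, M
Level 3: I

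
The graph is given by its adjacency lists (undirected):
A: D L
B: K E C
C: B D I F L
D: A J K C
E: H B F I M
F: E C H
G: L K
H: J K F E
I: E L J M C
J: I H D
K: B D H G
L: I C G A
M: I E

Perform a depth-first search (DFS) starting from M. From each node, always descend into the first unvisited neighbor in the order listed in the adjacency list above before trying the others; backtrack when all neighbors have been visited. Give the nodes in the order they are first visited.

M, I, E, H, J, D, A, L, C, B, K, G, F

Visit M
M → I
I → E
E → H
H → J
J → D
D → A
A → L
L → C
C → B
B → K
K → G
C → F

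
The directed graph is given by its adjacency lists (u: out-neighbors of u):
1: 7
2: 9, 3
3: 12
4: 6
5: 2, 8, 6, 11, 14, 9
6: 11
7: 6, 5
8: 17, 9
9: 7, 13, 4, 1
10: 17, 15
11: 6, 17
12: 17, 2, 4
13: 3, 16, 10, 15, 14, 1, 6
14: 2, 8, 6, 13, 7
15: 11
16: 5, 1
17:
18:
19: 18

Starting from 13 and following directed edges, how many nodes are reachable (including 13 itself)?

17

BFS from 13 visits: 13, 1, 3, 6, 10, 14, 15, 16, 7, 12, 11, 17, 2, 8, 5, 4, 9
Reachable nodes: 17 of 19 total.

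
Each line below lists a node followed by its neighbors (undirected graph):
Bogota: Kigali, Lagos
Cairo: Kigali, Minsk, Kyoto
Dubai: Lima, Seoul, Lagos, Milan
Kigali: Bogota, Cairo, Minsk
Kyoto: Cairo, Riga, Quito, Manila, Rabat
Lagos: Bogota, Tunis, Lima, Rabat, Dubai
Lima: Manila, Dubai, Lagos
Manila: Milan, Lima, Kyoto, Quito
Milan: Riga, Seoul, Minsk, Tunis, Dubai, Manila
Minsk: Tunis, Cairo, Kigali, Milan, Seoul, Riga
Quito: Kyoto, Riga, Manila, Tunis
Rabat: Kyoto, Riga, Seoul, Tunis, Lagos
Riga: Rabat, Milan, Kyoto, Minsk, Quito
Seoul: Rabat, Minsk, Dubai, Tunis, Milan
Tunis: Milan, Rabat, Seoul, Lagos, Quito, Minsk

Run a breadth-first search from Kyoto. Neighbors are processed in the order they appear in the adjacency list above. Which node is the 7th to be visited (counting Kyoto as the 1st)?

Kigali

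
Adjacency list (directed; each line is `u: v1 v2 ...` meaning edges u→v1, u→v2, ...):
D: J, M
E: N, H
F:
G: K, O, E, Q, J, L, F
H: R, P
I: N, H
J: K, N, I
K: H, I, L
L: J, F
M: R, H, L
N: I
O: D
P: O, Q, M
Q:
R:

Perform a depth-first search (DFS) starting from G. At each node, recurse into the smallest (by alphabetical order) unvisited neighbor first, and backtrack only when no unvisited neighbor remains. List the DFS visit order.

G, E, H, P, M, L, F, J, I, N, K, R, O, D, Q

Visit G
G → E
E → H
H → P
P → M
M → L
L → F
L → J
J → I
I → N
J → K
M → R
P → O
O → D
P → Q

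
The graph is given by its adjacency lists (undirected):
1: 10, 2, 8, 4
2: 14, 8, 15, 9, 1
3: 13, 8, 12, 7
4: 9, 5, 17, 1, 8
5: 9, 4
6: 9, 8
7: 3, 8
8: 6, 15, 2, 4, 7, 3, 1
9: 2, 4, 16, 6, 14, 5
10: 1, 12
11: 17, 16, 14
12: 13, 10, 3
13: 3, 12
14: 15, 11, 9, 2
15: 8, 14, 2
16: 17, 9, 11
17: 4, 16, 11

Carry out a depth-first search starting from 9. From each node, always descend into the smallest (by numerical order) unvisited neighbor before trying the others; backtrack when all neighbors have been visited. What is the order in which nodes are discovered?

9 -> 2 -> 1 -> 4 -> 5 -> 8 -> 3 -> 7 -> 12 -> 10 -> 13 -> 6 -> 15 -> 14 -> 11 -> 16 -> 17

Visit 9
9 → 2
2 → 1
1 → 4
4 → 5
4 → 8
8 → 3
3 → 7
3 → 12
12 → 10
12 → 13
8 → 6
8 → 15
15 → 14
14 → 11
11 → 16
16 → 17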